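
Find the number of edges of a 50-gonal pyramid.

100

A pyramid on an n-gon base has one n-gon and n triangles: V = 50 + 1 = 51, E = 2·50 = 100, F = 50 + 1 = 51.
Check: V − E + F = 51 − 100 + 51 = 2.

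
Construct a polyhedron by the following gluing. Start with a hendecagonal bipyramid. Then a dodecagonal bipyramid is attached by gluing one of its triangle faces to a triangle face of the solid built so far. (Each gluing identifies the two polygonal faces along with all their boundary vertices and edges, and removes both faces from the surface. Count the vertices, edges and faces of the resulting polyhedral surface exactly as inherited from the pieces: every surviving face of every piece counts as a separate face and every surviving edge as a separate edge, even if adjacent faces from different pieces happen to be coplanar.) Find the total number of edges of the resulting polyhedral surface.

A hendecagonal bipyramid: V=13, E=33, F=22.
Attach a dodecagonal bipyramid (V=14, E=36, F=24) along a 3-gon: merge 3 vertices and 3 edges, delete both glued faces → V=24, E=66, F=44.
Check: V − E + F = 24 − 66 + 44 = 2.

66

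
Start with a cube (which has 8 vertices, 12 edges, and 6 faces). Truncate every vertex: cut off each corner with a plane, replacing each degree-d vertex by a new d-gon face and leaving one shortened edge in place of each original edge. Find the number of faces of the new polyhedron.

14

Truncation replaces each original edge-end by a new vertex, so V′ = 2E = 24.
Each original edge survives, and each old vertex of degree d contributes d new edges; summing degrees gives Σd = 2E, so E′ = E + 2E = 3E = 36.
Each original face survives and each original vertex becomes one new face: F′ = F + V = 14.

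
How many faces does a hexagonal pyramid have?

7

A pyramid on an n-gon base has one n-gon and n triangles: V = 6 + 1 = 7, E = 2·6 = 12, F = 6 + 1 = 7.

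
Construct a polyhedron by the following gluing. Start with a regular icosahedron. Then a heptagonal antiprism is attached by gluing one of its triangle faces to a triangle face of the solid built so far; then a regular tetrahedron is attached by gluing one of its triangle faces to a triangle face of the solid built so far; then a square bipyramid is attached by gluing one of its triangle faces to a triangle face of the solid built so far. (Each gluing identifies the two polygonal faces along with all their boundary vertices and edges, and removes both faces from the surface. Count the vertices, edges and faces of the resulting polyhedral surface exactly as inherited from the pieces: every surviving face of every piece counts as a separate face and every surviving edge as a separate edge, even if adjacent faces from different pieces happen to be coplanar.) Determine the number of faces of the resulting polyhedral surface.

A regular icosahedron: V=12, E=30, F=20.
Attach a heptagonal antiprism (V=14, E=28, F=16) along a 3-gon: merge 3 vertices and 3 edges, delete both glued faces → V=23, E=55, F=34.
Attach a regular tetrahedron (V=4, E=6, F=4) along a 3-gon: merge 3 vertices and 3 edges, delete both glued faces → V=24, E=58, F=36.
Attach a square bipyramid (V=6, E=12, F=8) along a 3-gon: merge 3 vertices and 3 edges, delete both glued faces → V=27, E=67, F=42.
Check: V − E + F = 27 − 67 + 42 = 2.

42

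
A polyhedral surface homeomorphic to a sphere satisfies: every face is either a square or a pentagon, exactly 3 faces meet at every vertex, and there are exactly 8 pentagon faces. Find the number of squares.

Let x be the number of squares; then F = 8 + x.
Edge–face incidences: 2E = 5·8 + 4·x = 40 + 4x.
Every vertex has degree 3, so 3V = 2E.
Euler: V − E + F = 2 ⇒ (2E)/3 − E + (8 + x) = 2.
Multiply by 6: 2·(2E) − 3·(2E) + 6·(8 + x) = 12, i.e. 48 + 6x − (40 + 4x) = 12.
Collecting terms: 2x + 8 = 12, so 2x = 4, so x = 2.
Then 2E = 40 + 4·2 = 48, so E = 24, V = 2E/3 = 16, F = 8 + 2 = 10.

2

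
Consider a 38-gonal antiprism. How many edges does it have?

An antiprism on an n-gon has two n-gon caps and 2n triangles: V = 2·38 = 76, E = 4·38 = 152, F = 2·38 + 2 = 78.

152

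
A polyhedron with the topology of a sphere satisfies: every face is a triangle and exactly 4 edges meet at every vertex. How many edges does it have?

Each face has 3 edges and each edge borders two faces, so 2E = 3F.
Each vertex has degree 4, so 4V = 2E and hence V = 3F/4.
Euler: V − E + F = 2 ⇒ (3F/4) − (3F/2) + F = 2.
Multiply by 8: (6 − 12 + 8)F = 16, i.e. 2F = 16.
So F = 8, E = 3·8/2 = 12, V = 3·8/4 = 6.

12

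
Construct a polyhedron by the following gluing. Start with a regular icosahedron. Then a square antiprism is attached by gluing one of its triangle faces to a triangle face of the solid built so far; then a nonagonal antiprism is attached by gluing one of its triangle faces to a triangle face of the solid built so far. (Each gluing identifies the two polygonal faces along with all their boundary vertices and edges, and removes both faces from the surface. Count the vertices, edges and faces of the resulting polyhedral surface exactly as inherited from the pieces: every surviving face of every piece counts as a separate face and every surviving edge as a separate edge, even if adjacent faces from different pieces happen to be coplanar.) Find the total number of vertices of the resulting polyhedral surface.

A regular icosahedron: V=12, E=30, F=20.
Attach a square antiprism (V=8, E=16, F=10) along a 3-gon: merge 3 vertices and 3 edges, delete both glued faces → V=17, E=43, F=28.
Attach a nonagonal antiprism (V=18, E=36, F=20) along a 3-gon: merge 3 vertices and 3 edges, delete both glued faces → V=32, E=76, F=46.
Check: V − E + F = 32 − 76 + 46 = 2.

32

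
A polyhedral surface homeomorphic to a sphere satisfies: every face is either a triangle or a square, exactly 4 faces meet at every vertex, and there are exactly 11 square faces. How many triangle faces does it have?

8

Let x be the number of triangles; then F = 11 + x.
Edge–face incidences: 2E = 4·11 + 3·x = 44 + 3x.
Every vertex has degree 4, so 4V = 2E.
Euler: V − E + F = 2 ⇒ (2E)/4 − E + (11 + x) = 2.
Multiply by 8: 2·(2E) − 4·(2E) + 8·(11 + x) = 16, i.e. 88 + 8x − 2·(44 + 3x) = 16.
Collecting terms: 2x = 16, so x = 8.
Then 2E = 44 + 3·8 = 68, so E = 34, V = 2E/4 = 17, F = 11 + 8 = 19.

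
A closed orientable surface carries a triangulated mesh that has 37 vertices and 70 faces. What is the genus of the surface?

0

Every face is a triangle, so 2E = 3·70 = 210, giving E = 105.
χ = V − E + F = 37 − 105 + 70 = 2.
For a closed orientable surface χ = 2 − 2g, so g = (2 − (2))/2 = 0.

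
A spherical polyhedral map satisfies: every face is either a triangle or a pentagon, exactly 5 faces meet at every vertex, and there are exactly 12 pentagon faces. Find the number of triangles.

80

Let x be the number of triangles; then F = 12 + x.
Edge–face incidences: 2E = 5·12 + 3·x = 60 + 3x.
Every vertex has degree 5, so 5V = 2E.
Euler: V − E + F = 2 ⇒ (2E)/5 − E + (12 + x) = 2.
Multiply by 10: 2·(2E) − 5·(2E) + 10·(12 + x) = 20, i.e. 120 + 10x − 3·(60 + 3x) = 20.
Collecting terms: x − 60 = 20, so x = 80.
Then 2E = 60 + 3·80 = 300, so E = 150, V = 2E/5 = 60, F = 12 + 80 = 92.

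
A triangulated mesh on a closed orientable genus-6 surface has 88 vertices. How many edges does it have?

294

χ = 2 − 2·6 = -10, and every face is a triangle so 3F = 2E.
V − E + F = -10 with E = 3F/2 gives 88 − (3/2 − 1)·F = -10, so F = 196 and E = 294.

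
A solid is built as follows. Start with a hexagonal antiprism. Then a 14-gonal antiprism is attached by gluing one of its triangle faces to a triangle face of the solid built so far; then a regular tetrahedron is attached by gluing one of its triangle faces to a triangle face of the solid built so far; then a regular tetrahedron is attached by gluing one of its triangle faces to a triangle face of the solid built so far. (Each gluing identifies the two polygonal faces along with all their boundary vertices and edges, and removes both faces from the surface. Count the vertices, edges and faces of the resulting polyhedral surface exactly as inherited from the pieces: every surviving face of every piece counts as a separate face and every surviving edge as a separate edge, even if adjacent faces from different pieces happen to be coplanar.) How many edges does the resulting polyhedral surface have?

83

A hexagonal antiprism: V=12, E=24, F=14.
Attach a 14-gonal antiprism (V=28, E=56, F=30) along a 3-gon: merge 3 vertices and 3 edges, delete both glued faces → V=37, E=77, F=42.
Attach a regular tetrahedron (V=4, E=6, F=4) along a 3-gon: merge 3 vertices and 3 edges, delete both glued faces → V=38, E=80, F=44.
Attach a regular tetrahedron (V=4, E=6, F=4) along a 3-gon: merge 3 vertices and 3 edges, delete both glued faces → V=39, E=83, F=46.
Check: V − E + F = 39 − 83 + 46 = 2.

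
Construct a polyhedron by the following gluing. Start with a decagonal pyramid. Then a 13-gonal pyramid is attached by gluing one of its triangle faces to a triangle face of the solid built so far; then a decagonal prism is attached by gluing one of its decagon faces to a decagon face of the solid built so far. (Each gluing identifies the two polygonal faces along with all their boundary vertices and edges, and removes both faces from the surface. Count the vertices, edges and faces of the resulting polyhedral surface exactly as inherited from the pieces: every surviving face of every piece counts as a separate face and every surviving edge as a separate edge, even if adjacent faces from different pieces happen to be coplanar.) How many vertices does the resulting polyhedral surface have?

A decagonal pyramid: V=11, E=20, F=11.
Attach a 13-gonal pyramid (V=14, E=26, F=14) along a 3-gon: merge 3 vertices and 3 edges, delete both glued faces → V=22, E=43, F=23.
Attach a decagonal prism (V=20, E=30, F=12) along a 10-gon: merge 10 vertices and 10 edges, delete both glued faces → V=32, E=63, F=33.
Check: V − E + F = 32 − 63 + 33 = 2.

32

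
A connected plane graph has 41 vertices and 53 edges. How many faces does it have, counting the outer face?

Euler's formula for a connected plane graph: V − E + F = 2, so F = 2 − 41 + 53 = 14.

14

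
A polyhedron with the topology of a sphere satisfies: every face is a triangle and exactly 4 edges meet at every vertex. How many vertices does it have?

Each face has 3 edges and each edge borders two faces, so 2E = 3F.
Each vertex has degree 4, so 4V = 2E and hence V = 3F/4.
Euler: V − E + F = 2 ⇒ (3F/4) − (3F/2) + F = 2.
Multiply by 8: (6 − 12 + 8)F = 16, i.e. 2F = 16.
So F = 8, E = 3·8/2 = 12, V = 3·8/4 = 6.

6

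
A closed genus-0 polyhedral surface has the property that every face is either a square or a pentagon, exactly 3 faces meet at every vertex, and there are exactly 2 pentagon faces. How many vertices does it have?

10

Let x be the number of squares; then F = 2 + x.
Edge–face incidences: 2E = 5·2 + 4·x = 10 + 4x.
Every vertex has degree 3, so 3V = 2E.
Euler: V − E + F = 2 ⇒ (2E)/3 − E + (2 + x) = 2.
Multiply by 6: 2·(2E) − 3·(2E) + 6·(2 + x) = 12, i.e. 12 + 6x − (10 + 4x) = 12.
Collecting terms: 2x + 2 = 12, so 2x = 10, so x = 5.
Then 2E = 10 + 4·5 = 30, so E = 15, V = 2E/3 = 10, F = 2 + 5 = 7.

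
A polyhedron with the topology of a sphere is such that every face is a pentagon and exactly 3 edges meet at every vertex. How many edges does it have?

Each face has 5 edges and each edge borders two faces, so 2E = 5F.
Each vertex has degree 3, so 3V = 2E and hence V = 5F/3.
Euler: V − E + F = 2 ⇒ (5F/3) − (5F/2) + F = 2.
Multiply by 6: (10 − 15 + 6)F = 12, i.e. 1F = 12.
So F = 12, E = 5·12/2 = 30, V = 5·12/3 = 20.

30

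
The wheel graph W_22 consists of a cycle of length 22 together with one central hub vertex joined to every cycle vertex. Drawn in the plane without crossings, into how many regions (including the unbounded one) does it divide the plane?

W_22 has V = 22 + 1 = 23 vertices and E = 2·22 = 44 edges.
By Euler's formula F = 2 − V + E = 2 − 23 + 44 = 23.

23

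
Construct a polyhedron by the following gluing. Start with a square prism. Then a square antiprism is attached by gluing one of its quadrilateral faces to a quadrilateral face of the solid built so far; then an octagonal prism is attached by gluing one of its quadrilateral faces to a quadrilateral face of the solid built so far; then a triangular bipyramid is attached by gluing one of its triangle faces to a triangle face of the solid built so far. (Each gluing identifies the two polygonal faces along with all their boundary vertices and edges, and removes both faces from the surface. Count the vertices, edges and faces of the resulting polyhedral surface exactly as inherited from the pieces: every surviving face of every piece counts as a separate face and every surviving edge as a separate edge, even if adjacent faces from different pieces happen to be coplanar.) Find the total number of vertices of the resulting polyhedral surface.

26

A square prism: V=8, E=12, F=6.
Attach a square antiprism (V=8, E=16, F=10) along a 4-gon: merge 4 vertices and 4 edges, delete both glued faces → V=12, E=24, F=14.
Attach an octagonal prism (V=16, E=24, F=10) along a 4-gon: merge 4 vertices and 4 edges, delete both glued faces → V=24, E=44, F=22.
Attach a triangular bipyramid (V=5, E=9, F=6) along a 3-gon: merge 3 vertices and 3 edges, delete both glued faces → V=26, E=50, F=26.
Check: V − E + F = 26 − 50 + 26 = 2.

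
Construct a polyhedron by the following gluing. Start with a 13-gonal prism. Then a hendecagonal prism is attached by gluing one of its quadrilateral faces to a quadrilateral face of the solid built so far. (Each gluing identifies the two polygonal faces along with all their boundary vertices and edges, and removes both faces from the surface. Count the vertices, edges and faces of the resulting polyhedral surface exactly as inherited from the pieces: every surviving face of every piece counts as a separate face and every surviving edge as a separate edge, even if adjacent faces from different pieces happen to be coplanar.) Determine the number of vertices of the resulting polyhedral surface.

44

A 13-gonal prism: V=26, E=39, F=15.
Attach a hendecagonal prism (V=22, E=33, F=13) along a 4-gon: merge 4 vertices and 4 edges, delete both glued faces → V=44, E=68, F=26.
Check: V − E + F = 44 − 68 + 26 = 2.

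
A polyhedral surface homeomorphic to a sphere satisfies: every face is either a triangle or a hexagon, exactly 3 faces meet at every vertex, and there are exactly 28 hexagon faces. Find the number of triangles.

4

Let x be the number of triangles; then F = 28 + x.
Edge–face incidences: 2E = 6·28 + 3·x = 168 + 3x.
Every vertex has degree 3, so 3V = 2E.
Euler: V − E + F = 2 ⇒ (2E)/3 − E + (28 + x) = 2.
Multiply by 6: 2·(2E) − 3·(2E) + 6·(28 + x) = 12, i.e. 168 + 6x − (168 + 3x) = 12.
Collecting terms: 3x = 12, so x = 4.
Then 2E = 168 + 3·4 = 180, so E = 90, V = 2E/3 = 60, F = 28 + 4 = 32.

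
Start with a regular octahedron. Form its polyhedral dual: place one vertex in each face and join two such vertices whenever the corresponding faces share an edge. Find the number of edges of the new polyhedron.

The base solid has V = 6, E = 12, F = 8.
The dual swaps V and F and preserves E: V′ = F = 8, E′ = E = 12, F′ = V = 6.

12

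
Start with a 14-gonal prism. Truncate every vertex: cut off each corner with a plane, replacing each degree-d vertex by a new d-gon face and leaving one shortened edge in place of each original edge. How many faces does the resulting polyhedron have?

44

The base solid has V = 28, E = 42, F = 16.
Truncation replaces each original edge-end by a new vertex, so V′ = 2E = 84.
Each original edge survives, and each old vertex of degree d contributes d new edges; summing degrees gives Σd = 2E, so E′ = E + 2E = 3E = 126.
Each original face survives and each original vertex becomes one new face: F′ = F + V = 44.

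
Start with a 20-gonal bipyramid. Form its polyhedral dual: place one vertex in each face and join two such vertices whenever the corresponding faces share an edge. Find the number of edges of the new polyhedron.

60

The base solid has V = 22, E = 60, F = 40.
The dual swaps V and F and preserves E: V′ = F = 40, E′ = E = 60, F′ = V = 22.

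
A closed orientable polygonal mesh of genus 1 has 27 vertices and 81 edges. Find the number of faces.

For a closed orientable surface of genus 1, χ = 2 − 2·1 = 0.
F = 0 − V + E = 0 − 27 + 81 = 54.

54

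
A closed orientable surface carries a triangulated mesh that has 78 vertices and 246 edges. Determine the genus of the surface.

Every face is a triangle and each edge borders two faces, so 3F = 2·246, giving F = 164.
χ = V − E + F = 78 − 246 + 164 = -4.
For a closed orientable surface χ = 2 − 2g, so g = (2 − (-4))/2 = 3.

3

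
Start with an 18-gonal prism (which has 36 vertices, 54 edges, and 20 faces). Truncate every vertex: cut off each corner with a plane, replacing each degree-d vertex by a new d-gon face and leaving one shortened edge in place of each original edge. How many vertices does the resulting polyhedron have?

Truncation replaces each original edge-end by a new vertex, so V′ = 2E = 108.
Each original edge survives, and each old vertex of degree d contributes d new edges; summing degrees gives Σd = 2E, so E′ = E + 2E = 3E = 162.
Each original face survives and each original vertex becomes one new face: F′ = F + V = 56.

108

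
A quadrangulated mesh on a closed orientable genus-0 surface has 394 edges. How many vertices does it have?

199

χ = 2 − 2·0 = 2, and every face is a square so 4F = 2E.
F = 2E/4 = 197. Then V = 2 + E − F = 2 + 394 − 197 = 199.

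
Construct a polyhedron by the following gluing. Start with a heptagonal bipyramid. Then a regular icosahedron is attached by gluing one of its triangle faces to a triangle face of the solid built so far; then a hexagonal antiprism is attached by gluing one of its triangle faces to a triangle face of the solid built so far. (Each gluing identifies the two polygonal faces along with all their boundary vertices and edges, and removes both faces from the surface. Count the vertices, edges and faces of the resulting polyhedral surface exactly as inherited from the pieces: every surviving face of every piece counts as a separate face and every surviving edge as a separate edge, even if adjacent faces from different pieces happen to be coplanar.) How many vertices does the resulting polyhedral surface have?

A heptagonal bipyramid: V=9, E=21, F=14.
Attach a regular icosahedron (V=12, E=30, F=20) along a 3-gon: merge 3 vertices and 3 edges, delete both glued faces → V=18, E=48, F=32.
Attach a hexagonal antiprism (V=12, E=24, F=14) along a 3-gon: merge 3 vertices and 3 edges, delete both glued faces → V=27, E=69, F=44.
Check: V − E + F = 27 − 69 + 44 = 2.

27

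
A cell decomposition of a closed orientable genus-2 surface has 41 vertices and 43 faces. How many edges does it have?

For a closed orientable surface of genus 2, χ = 2 − 2·2 = -2.
E = V + F − (-2) = 41 + 43 − (-2) = 86.

86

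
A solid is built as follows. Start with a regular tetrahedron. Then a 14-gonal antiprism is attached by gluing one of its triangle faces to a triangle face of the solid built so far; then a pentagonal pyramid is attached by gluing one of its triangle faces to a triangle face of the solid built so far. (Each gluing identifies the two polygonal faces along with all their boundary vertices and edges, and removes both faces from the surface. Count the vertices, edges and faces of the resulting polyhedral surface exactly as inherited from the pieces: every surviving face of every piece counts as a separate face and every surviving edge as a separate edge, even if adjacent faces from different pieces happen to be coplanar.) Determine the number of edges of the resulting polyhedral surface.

66

A regular tetrahedron: V=4, E=6, F=4.
Attach a 14-gonal antiprism (V=28, E=56, F=30) along a 3-gon: merge 3 vertices and 3 edges, delete both glued faces → V=29, E=59, F=32.
Attach a pentagonal pyramid (V=6, E=10, F=6) along a 3-gon: merge 3 vertices and 3 edges, delete both glued faces → V=32, E=66, F=36.
Check: V − E + F = 32 − 66 + 36 = 2.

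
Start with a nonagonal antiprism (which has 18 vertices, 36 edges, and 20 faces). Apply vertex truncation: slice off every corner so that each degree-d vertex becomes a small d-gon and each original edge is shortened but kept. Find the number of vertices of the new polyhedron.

72

Truncation replaces each original edge-end by a new vertex, so V′ = 2E = 72.
Each original edge survives, and each old vertex of degree d contributes d new edges; summing degrees gives Σd = 2E, so E′ = E + 2E = 3E = 108.
Each original face survives and each original vertex becomes one new face: F′ = F + V = 38.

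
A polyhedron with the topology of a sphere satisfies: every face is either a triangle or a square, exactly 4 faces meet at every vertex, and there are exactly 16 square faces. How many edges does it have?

Let x be the number of triangles; then F = 16 + x.
Edge–face incidences: 2E = 4·16 + 3·x = 64 + 3x.
Every vertex has degree 4, so 4V = 2E.
Euler: V − E + F = 2 ⇒ (2E)/4 − E + (16 + x) = 2.
Multiply by 8: 2·(2E) − 4·(2E) + 8·(16 + x) = 16, i.e. 128 + 8x − 2·(64 + 3x) = 16.
Collecting terms: 2x = 16, so x = 8.
Then 2E = 64 + 3·8 = 88, so E = 44, V = 2E/4 = 22, F = 16 + 8 = 24.

44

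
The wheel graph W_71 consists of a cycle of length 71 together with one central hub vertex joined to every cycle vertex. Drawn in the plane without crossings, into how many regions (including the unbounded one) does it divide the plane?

72

W_71 has V = 71 + 1 = 72 vertices and E = 2·71 = 142 edges.
By Euler's formula F = 2 − V + E = 2 − 72 + 142 = 72.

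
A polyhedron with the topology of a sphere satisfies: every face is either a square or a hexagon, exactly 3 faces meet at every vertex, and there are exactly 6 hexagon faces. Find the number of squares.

6

Let x be the number of squares; then F = 6 + x.
Edge–face incidences: 2E = 6·6 + 4·x = 36 + 4x.
Every vertex has degree 3, so 3V = 2E.
Euler: V − E + F = 2 ⇒ (2E)/3 − E + (6 + x) = 2.
Multiply by 6: 2·(2E) − 3·(2E) + 6·(6 + x) = 12, i.e. 36 + 6x − (36 + 4x) = 12.
Collecting terms: 2x = 12, so x = 6.
Then 2E = 36 + 4·6 = 60, so E = 30, V = 2E/3 = 20, F = 6 + 6 = 12.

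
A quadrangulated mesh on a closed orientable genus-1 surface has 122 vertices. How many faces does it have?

χ = 2 − 2·1 = 0, and every face is a square so 4F = 2E.
V − E + F = 0 with E = 4F/2 gives 122 − (4/2 − 1)·F = 0, so F = 122 and E = 244.

122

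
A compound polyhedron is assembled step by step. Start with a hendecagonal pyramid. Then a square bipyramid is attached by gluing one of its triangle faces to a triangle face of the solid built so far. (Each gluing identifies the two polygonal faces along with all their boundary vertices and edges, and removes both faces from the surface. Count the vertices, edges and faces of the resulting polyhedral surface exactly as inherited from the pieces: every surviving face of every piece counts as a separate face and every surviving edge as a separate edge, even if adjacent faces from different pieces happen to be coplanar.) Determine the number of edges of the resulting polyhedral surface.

A hendecagonal pyramid: V=12, E=22, F=12.
Attach a square bipyramid (V=6, E=12, F=8) along a 3-gon: merge 3 vertices and 3 edges, delete both glued faces → V=15, E=31, F=18.
Check: V − E + F = 15 − 31 + 18 = 2.

31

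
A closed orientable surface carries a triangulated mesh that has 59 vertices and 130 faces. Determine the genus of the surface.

4

Every face is a triangle, so 2E = 3·130 = 390, giving E = 195.
χ = V − E + F = 59 − 195 + 130 = -6.
For a closed orientable surface χ = 2 − 2g, so g = (2 − (-6))/2 = 4.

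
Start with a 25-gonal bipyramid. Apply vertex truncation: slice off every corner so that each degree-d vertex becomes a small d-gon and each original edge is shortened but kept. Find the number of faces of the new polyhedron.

77

The base solid has V = 27, E = 75, F = 50.
Truncation replaces each original edge-end by a new vertex, so V′ = 2E = 150.
Each original edge survives, and each old vertex of degree d contributes d new edges; summing degrees gives Σd = 2E, so E′ = E + 2E = 3E = 225.
Each original face survives and each original vertex becomes one new face: F′ = F + V = 77.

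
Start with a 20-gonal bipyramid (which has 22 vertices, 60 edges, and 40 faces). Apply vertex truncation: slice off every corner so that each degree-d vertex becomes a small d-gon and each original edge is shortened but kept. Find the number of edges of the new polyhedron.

Truncation replaces each original edge-end by a new vertex, so V′ = 2E = 120.
Each original edge survives, and each old vertex of degree d contributes d new edges; summing degrees gives Σd = 2E, so E′ = E + 2E = 3E = 180.
Each original face survives and each original vertex becomes one new face: F′ = F + V = 62.

180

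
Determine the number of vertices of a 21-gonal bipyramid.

23

A bipyramid over an n-gon has 2n triangular faces and n + 2 vertices: V = 21 + 2 = 23, E = 3·21 = 63, F = 2·21 = 42.
Check: V − E + F = 23 − 63 + 42 = 2.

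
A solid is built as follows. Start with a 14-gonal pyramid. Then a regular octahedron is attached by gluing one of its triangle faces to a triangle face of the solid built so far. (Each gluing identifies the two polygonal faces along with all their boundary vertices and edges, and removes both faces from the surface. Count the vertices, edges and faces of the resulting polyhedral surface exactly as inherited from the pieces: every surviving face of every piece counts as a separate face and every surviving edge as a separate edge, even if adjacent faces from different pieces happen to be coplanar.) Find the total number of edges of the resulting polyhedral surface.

37

A 14-gonal pyramid: V=15, E=28, F=15.
Attach a regular octahedron (V=6, E=12, F=8) along a 3-gon: merge 3 vertices and 3 edges, delete both glued faces → V=18, E=37, F=21.
Check: V − E + F = 18 − 37 + 21 = 2.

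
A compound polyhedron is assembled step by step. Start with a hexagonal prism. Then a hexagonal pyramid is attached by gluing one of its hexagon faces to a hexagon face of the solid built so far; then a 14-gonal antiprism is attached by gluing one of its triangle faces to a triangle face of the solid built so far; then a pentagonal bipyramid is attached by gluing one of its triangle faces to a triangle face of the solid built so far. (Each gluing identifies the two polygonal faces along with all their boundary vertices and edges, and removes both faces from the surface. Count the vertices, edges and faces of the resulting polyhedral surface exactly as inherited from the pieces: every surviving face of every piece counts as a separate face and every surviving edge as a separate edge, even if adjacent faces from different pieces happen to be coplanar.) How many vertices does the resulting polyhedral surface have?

A hexagonal prism: V=12, E=18, F=8.
Attach a hexagonal pyramid (V=7, E=12, F=7) along a 6-gon: merge 6 vertices and 6 edges, delete both glued faces → V=13, E=24, F=13.
Attach a 14-gonal antiprism (V=28, E=56, F=30) along a 3-gon: merge 3 vertices and 3 edges, delete both glued faces → V=38, E=77, F=41.
Attach a pentagonal bipyramid (V=7, E=15, F=10) along a 3-gon: merge 3 vertices and 3 edges, delete both glued faces → V=42, E=89, F=49.
Check: V − E + F = 42 − 89 + 49 = 2.

42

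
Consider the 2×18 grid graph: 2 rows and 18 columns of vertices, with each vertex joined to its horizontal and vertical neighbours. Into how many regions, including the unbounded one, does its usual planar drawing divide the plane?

The grid has V = 2·18 = 36 vertices and E = 2·17 + 18·1 = 52 edges.
F = 2 − V + E = 2 − 36 + 52 = 18.

18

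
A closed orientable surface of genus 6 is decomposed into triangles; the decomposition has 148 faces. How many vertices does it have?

χ = 2 − 2·6 = -10, and every face is a triangle so 3F = 2E.
E = 3·148/2 = 222. Then V = -10 + E − F = -10 + 222 − 148 = 64.

64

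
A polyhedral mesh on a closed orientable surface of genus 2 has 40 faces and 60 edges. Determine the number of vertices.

For a closed orientable surface of genus 2, χ = 2 − 2·2 = -2.
V = -2 + E − F = -2 + 60 − 40 = 18.

18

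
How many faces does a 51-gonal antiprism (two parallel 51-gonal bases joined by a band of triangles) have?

An antiprism on an n-gon has two n-gon caps and 2n triangles: V = 2·51 = 102, E = 4·51 = 204, F = 2·51 + 2 = 104.
Check: V − E + F = 102 − 204 + 104 = 2.

104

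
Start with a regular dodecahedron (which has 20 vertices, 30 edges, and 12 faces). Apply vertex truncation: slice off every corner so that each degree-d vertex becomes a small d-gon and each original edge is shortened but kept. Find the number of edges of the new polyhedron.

Truncation replaces each original edge-end by a new vertex, so V′ = 2E = 60.
Each original edge survives, and each old vertex of degree d contributes d new edges; summing degrees gives Σd = 2E, so E′ = E + 2E = 3E = 90.
Each original face survives and each original vertex becomes one new face: F′ = F + V = 32.

90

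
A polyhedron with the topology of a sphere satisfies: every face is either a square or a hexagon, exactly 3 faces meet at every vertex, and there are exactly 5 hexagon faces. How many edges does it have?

Let x be the number of squares; then F = 5 + x.
Edge–face incidences: 2E = 6·5 + 4·x = 30 + 4x.
Every vertex has degree 3, so 3V = 2E.
Euler: V − E + F = 2 ⇒ (2E)/3 − E + (5 + x) = 2.
Multiply by 6: 2·(2E) − 3·(2E) + 6·(5 + x) = 12, i.e. 30 + 6x − (30 + 4x) = 12.
Collecting terms: 2x = 12, so x = 6.
Then 2E = 30 + 4·6 = 54, so E = 27, V = 2E/3 = 18, F = 5 + 6 = 11.

27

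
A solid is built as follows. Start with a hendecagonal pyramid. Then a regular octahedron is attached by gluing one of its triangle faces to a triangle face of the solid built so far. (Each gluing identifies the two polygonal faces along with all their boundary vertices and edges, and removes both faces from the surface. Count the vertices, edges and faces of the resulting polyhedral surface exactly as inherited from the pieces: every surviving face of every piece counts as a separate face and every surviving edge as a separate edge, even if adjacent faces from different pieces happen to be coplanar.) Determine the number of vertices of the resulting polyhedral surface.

A hendecagonal pyramid: V=12, E=22, F=12.
Attach a regular octahedron (V=6, E=12, F=8) along a 3-gon: merge 3 vertices and 3 edges, delete both glued faces → V=15, E=31, F=18.
Check: V − E + F = 15 − 31 + 18 = 2.

15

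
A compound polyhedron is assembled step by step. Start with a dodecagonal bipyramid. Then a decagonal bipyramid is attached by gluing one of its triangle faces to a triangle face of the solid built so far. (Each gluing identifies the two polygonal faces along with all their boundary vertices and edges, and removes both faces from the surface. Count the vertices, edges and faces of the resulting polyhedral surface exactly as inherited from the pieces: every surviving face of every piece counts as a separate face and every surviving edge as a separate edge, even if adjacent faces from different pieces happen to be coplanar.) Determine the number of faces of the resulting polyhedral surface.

A dodecagonal bipyramid: V=14, E=36, F=24.
Attach a decagonal bipyramid (V=12, E=30, F=20) along a 3-gon: merge 3 vertices and 3 edges, delete both glued faces → V=23, E=63, F=42.
Check: V − E + F = 23 − 63 + 42 = 2.

42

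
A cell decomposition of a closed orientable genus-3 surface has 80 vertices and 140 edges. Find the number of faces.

56

For a closed orientable surface of genus 3, χ = 2 − 2·3 = -4.
F = -4 − V + E = -4 − 80 + 140 = 56.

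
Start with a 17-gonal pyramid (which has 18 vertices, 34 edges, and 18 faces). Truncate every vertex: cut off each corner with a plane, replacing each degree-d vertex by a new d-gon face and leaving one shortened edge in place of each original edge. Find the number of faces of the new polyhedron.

36

Truncation replaces each original edge-end by a new vertex, so V′ = 2E = 68.
Each original edge survives, and each old vertex of degree d contributes d new edges; summing degrees gives Σd = 2E, so E′ = E + 2E = 3E = 102.
Each original face survives and each original vertex becomes one new face: F′ = F + V = 36.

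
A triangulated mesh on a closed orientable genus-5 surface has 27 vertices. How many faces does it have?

70

χ = 2 − 2·5 = -8, and every face is a triangle so 3F = 2E.
V − E + F = -8 with E = 3F/2 gives 27 − (3/2 − 1)·F = -8, so F = 70 and E = 105.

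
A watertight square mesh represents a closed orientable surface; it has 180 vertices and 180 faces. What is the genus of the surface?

1

Every face is a square, so 2E = 4·180 = 720, giving E = 360.
χ = V − E + F = 180 − 360 + 180 = 0.
For a closed orientable surface χ = 2 − 2g, so g = (2 − (0))/2 = 1.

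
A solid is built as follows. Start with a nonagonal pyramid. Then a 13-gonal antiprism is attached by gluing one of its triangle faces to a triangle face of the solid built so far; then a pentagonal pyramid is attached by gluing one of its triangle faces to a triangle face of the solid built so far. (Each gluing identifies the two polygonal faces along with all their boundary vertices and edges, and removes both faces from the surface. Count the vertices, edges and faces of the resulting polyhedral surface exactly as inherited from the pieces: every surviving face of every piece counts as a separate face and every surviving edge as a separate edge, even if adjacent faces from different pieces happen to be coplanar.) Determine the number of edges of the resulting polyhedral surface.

74

A nonagonal pyramid: V=10, E=18, F=10.
Attach a 13-gonal antiprism (V=26, E=52, F=28) along a 3-gon: merge 3 vertices and 3 edges, delete both glued faces → V=33, E=67, F=36.
Attach a pentagonal pyramid (V=6, E=10, F=6) along a 3-gon: merge 3 vertices and 3 edges, delete both glued faces → V=36, E=74, F=40.
Check: V − E + F = 36 − 74 + 40 = 2.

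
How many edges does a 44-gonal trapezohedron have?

176

The n-trapezohedron (dual of the n-antiprism) has V = 2·44 + 2 = 90, E = 4·44 = 176, F = 2·44 = 88.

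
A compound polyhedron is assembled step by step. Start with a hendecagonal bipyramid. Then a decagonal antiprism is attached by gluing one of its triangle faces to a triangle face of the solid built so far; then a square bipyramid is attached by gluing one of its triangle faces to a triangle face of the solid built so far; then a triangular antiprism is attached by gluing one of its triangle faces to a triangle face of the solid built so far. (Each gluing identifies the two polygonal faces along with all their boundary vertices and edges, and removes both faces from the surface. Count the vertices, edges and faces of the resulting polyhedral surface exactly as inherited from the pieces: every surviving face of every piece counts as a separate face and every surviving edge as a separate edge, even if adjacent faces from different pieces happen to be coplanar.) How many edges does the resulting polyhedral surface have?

A hendecagonal bipyramid: V=13, E=33, F=22.
Attach a decagonal antiprism (V=20, E=40, F=22) along a 3-gon: merge 3 vertices and 3 edges, delete both glued faces → V=30, E=70, F=42.
Attach a square bipyramid (V=6, E=12, F=8) along a 3-gon: merge 3 vertices and 3 edges, delete both glued faces → V=33, E=79, F=48.
Attach a triangular antiprism (V=6, E=12, F=8) along a 3-gon: merge 3 vertices and 3 edges, delete both glued faces → V=36, E=88, F=54.
Check: V − E + F = 36 − 88 + 54 = 2.

88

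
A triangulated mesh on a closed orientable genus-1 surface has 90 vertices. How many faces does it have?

180

χ = 2 − 2·1 = 0, and every face is a triangle so 3F = 2E.
V − E + F = 0 with E = 3F/2 gives 90 − (3/2 − 1)·F = 0, so F = 180 and E = 270.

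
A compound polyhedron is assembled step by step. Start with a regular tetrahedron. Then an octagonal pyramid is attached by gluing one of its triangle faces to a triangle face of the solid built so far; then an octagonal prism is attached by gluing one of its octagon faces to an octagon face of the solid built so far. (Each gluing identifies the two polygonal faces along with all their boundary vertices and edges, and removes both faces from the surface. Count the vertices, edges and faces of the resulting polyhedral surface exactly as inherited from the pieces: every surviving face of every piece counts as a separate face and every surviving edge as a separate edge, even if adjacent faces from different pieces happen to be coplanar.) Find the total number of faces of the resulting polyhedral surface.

A regular tetrahedron: V=4, E=6, F=4.
Attach an octagonal pyramid (V=9, E=16, F=9) along a 3-gon: merge 3 vertices and 3 edges, delete both glued faces → V=10, E=19, F=11.
Attach an octagonal prism (V=16, E=24, F=10) along an 8-gon: merge 8 vertices and 8 edges, delete both glued faces → V=18, E=35, F=19.
Check: V − E + F = 18 − 35 + 19 = 2.

19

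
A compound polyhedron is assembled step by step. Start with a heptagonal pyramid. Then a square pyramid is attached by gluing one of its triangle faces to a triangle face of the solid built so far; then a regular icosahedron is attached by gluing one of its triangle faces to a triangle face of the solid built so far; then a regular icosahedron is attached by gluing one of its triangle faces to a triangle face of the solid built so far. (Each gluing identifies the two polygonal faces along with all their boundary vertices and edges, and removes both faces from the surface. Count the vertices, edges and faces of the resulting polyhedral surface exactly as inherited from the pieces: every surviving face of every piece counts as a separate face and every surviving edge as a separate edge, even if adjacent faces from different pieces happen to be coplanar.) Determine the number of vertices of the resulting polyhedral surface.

28

A heptagonal pyramid: V=8, E=14, F=8.
Attach a square pyramid (V=5, E=8, F=5) along a 3-gon: merge 3 vertices and 3 edges, delete both glued faces → V=10, E=19, F=11.
Attach a regular icosahedron (V=12, E=30, F=20) along a 3-gon: merge 3 vertices and 3 edges, delete both glued faces → V=19, E=46, F=29.
Attach a regular icosahedron (V=12, E=30, F=20) along a 3-gon: merge 3 vertices and 3 edges, delete both glued faces → V=28, E=73, F=47.
Check: V − E + F = 28 − 73 + 47 = 2.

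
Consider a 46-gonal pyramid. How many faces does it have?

47

A pyramid on an n-gon base has one n-gon and n triangles: V = 46 + 1 = 47, E = 2·46 = 92, F = 46 + 1 = 47.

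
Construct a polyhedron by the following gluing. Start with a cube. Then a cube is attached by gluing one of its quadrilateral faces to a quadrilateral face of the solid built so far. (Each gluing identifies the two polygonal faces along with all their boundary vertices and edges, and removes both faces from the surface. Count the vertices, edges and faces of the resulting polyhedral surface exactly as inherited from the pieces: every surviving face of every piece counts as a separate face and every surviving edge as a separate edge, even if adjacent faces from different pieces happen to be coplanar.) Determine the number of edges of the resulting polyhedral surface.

20

A cube: V=8, E=12, F=6.
Attach a cube (V=8, E=12, F=6) along a 4-gon: merge 4 vertices and 4 edges, delete both glued faces → V=12, E=20, F=10.
Check: V − E + F = 12 − 20 + 10 = 2.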